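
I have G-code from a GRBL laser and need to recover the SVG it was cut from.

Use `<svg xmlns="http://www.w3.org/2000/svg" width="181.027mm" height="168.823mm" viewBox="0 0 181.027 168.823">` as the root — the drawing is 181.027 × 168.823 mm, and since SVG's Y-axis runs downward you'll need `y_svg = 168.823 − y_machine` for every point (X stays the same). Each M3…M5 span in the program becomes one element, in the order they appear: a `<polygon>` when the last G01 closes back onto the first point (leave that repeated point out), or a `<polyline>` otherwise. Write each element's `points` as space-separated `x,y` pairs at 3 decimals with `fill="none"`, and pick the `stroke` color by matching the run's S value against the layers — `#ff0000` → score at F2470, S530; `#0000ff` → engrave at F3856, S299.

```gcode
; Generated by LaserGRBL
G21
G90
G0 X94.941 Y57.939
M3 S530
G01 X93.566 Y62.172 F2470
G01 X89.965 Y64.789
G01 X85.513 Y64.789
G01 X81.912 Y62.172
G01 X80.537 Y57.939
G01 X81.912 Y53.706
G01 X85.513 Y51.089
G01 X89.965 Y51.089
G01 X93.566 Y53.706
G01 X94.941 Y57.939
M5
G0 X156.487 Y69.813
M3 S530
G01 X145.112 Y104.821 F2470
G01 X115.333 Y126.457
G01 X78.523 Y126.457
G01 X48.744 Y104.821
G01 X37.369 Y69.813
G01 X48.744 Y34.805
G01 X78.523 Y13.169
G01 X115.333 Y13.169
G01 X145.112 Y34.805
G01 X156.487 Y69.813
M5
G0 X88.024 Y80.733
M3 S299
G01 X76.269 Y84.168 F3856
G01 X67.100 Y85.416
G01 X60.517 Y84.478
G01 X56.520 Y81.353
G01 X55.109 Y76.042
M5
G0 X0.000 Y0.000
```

<svg xmlns="http://www.w3.org/2000/svg" width="181.027mm" height="168.823mm" viewBox="0 0 181.027 168.823">
  <polygon points="94.941,110.884 93.566,106.651 89.965,104.034 85.513,104.034 81.912,106.651 80.537,110.884 81.912,115.117 85.513,117.734 89.965,117.734 93.566,115.117" fill="none" stroke="#ff0000"/>
  <polygon points="156.487,99.010 145.112,64.002 115.333,42.366 78.523,42.366 48.744,64.002 37.369,99.010 48.744,134.018 78.523,155.654 115.333,155.654 145.112,134.018" fill="none" stroke="#ff0000"/>
  <polyline points="88.024,88.090 76.269,84.655 67.100,83.407 60.517,84.345 56.520,87.470 55.109,92.781" fill="none" stroke="#0000ff"/>
</svg>

Machine Y-up, SVG Y-down with viewBox height 168.823, so y_svg = 168.823 − y_machine; X carries over.

Run 1: the run's S530 means `#ff0000` (score). The run returns to its start, so emit a `<polygon>` with points (Y-flipped): 94.941,110.884 93.566,106.651 89.965,104.034 85.513,104.034 81.912,106.651 80.537,110.884 81.912,115.117 85.513,117.734 89.965,117.734 93.566,115.117.

Run 2: power S530 maps to stroke `#ff0000` (score). The run returns to its start, so emit a `<polygon>` with points (Y-flipped): 156.487,99.010 145.112,64.002 115.333,42.366 78.523,42.366 48.744,64.002 37.369,99.010 48.744,134.018 78.523,155.654 115.333,155.654 145.112,134.018.

Run 3: power S299 maps to stroke `#0000ff` (engrave). The run is open, so emit a `<polyline>` with points (Y-flipped): 88.024,88.090 76.269,84.655 67.100,83.407 60.517,84.345 56.520,87.470 55.109,92.781.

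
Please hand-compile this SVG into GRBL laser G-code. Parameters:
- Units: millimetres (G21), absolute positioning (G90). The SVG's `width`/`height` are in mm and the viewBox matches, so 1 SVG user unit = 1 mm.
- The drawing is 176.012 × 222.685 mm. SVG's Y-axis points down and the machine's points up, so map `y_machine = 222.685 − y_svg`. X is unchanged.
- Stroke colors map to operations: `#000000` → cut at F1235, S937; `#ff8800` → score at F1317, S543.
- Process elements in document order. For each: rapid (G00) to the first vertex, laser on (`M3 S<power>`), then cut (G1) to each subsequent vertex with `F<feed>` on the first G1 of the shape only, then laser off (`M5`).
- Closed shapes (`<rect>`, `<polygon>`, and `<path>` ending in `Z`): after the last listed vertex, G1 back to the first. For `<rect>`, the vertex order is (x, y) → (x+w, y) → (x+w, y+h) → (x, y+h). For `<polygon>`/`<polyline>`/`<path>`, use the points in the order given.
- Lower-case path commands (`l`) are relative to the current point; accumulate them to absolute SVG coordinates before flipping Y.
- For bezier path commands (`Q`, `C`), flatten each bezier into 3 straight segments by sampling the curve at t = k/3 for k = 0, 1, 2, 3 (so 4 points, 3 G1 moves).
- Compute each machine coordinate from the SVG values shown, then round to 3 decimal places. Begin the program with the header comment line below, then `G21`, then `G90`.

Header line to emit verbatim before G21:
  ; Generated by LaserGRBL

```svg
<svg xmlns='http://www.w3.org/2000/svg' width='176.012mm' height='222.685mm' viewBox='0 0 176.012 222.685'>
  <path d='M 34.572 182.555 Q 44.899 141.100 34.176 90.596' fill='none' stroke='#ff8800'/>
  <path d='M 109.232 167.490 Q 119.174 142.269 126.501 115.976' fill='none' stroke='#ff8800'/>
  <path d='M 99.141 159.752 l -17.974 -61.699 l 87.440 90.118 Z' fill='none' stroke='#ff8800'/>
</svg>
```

1 u = 1 mm; y_m = 222.685 − y.

[1] `<path>` quadratic bezier, #ff8800→score S543 F1317: (34.572,40.130) → (39.118,68.772) → (38.986,99.425) → (34.176,132.089)

[2] `<path>` quadratic bezier, #ff8800→score S543 F1317: (109.232,55.195) → (115.569,72.128) → (121.326,89.299) → (126.501,106.709)

[3] `<path>` closed polygon, #ff8800→score S543 F1317: (99.141,62.933) → (81.167,124.632) → (168.607,34.514) → (99.141,62.933) (closed)

; Generated by LaserGRBL
G21
G90
G00 X34.572 Y40.130
M3 S543
G1 X39.118 Y68.772 F1317
G1 X38.986 Y99.425
G1 X34.176 Y132.089
M5
G00 X109.232 Y55.195
M3 S543
G1 X115.569 Y72.128 F1317
G1 X121.326 Y89.299
G1 X126.501 Y106.709
M5
G00 X99.141 Y62.933
M3 S543
G1 X81.167 Y124.632 F1317
G1 X168.607 Y34.514
G1 X99.141 Y62.933
M5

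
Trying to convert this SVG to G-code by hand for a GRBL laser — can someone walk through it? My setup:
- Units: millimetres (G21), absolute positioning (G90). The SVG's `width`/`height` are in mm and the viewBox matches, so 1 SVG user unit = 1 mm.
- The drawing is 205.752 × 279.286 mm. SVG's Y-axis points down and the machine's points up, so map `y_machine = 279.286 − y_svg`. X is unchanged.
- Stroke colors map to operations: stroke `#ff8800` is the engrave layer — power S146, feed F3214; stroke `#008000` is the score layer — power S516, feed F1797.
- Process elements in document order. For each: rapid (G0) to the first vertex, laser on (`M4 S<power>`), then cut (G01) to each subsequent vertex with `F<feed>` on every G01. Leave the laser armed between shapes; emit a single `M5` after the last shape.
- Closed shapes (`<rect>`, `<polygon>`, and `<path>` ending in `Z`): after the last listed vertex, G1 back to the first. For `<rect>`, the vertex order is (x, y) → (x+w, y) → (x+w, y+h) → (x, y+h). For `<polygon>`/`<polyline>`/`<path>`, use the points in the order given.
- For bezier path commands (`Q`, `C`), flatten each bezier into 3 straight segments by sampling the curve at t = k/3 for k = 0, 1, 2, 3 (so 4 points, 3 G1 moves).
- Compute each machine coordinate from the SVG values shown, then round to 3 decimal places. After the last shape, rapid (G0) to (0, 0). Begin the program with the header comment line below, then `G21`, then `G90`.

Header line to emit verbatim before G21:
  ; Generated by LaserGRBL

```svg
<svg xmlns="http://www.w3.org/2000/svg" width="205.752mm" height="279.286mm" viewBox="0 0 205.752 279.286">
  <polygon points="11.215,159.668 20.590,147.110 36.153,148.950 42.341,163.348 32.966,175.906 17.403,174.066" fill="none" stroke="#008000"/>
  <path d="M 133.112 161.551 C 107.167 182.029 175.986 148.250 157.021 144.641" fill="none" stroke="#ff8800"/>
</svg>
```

; Generated by LaserGRBL
G21
G90
G0 X11.215 Y119.618
M4 S516
G01 X20.590 Y132.176 F1797
G01 X36.153 Y130.336 F1797
G01 X42.341 Y115.938 F1797
G01 X32.966 Y103.380 F1797
G01 X17.403 Y105.220 F1797
G01 X11.215 Y119.618 F1797
G0 X133.112 Y117.735
M4 S146
G01 X131.994 Y112.216 F3214
G01 X153.486 Y124.106 F3214
G01 X157.021 Y134.645 F3214
M5
G0 X0.000 Y0.000

Since the viewBox matches the mm dimensions, user units are millimetres directly. The only transform is the Y-flip y_m = 279.286 − y_svg.

Shape 1 is a regular polygon drawn with `<polygon>`. Its stroke #008000 means score at S516, F1797. After flipping Y the toolpath is (11.215,119.618) → (20.590,132.176) → (36.153,130.336) → (42.341,115.938) → (32.966,103.380) → (17.403,105.220) → (11.215,119.618), returning to the start.

Shape 2 is a cubic bezier drawn with `<path>`. Its stroke #ff8800 means engrave at S146, F3214. After flipping Y the toolpath is (133.112,117.735) → (131.994,112.216) → (153.486,124.106) → (157.021,134.645).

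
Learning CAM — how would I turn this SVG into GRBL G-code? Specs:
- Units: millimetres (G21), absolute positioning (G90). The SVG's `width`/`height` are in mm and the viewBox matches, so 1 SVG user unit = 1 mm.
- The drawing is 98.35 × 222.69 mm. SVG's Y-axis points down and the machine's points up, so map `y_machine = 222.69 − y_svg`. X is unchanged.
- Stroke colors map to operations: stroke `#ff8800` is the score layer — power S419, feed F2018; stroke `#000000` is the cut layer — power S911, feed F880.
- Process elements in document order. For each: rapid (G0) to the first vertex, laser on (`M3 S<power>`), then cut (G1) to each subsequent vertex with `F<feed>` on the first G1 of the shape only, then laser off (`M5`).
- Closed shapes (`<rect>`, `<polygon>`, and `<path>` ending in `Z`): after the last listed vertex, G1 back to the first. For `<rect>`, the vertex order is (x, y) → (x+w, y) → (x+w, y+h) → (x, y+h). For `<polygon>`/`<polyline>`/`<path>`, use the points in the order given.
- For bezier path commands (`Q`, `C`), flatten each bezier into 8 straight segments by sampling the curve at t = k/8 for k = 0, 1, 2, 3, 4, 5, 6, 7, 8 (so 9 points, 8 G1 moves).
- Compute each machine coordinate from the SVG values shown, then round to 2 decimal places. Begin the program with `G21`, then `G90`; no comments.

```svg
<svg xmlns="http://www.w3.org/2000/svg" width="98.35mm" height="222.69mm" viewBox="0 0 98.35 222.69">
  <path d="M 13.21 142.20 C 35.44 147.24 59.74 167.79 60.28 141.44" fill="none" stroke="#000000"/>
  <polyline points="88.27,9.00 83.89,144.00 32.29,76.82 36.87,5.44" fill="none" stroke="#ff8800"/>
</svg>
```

1 u = 1 mm; y_m = 222.69 − y.

[1] `<path>` cubic bezier, #000000→cut S911 F880: (13.21,80.49) → (21.59,77.99) → (29.87,74.78) → (37.73,71.57) → (44.88,69.10) → (51.01,68.10) → (55.82,69.31) → (59.01,73.45) → (60.28,81.25)

[2] `<polyline>` open polyline, #ff8800→score S419 F2018: (88.27,213.69) → (83.89,78.69) → (32.29,145.87) → (36.87,217.25)

G21
G90
G0 X13.21 Y80.49
M3 S911
G1 X21.59 Y77.99 F880
G1 X29.87 Y74.78
G1 X37.73 Y71.57
G1 X44.88 Y69.10
G1 X51.01 Y68.10
G1 X55.82 Y69.31
G1 X59.01 Y73.45
G1 X60.28 Y81.25
M5
G0 X88.27 Y213.69
M3 S419
G1 X83.89 Y78.69 F2018
G1 X32.29 Y145.87
G1 X36.87 Y217.25
M5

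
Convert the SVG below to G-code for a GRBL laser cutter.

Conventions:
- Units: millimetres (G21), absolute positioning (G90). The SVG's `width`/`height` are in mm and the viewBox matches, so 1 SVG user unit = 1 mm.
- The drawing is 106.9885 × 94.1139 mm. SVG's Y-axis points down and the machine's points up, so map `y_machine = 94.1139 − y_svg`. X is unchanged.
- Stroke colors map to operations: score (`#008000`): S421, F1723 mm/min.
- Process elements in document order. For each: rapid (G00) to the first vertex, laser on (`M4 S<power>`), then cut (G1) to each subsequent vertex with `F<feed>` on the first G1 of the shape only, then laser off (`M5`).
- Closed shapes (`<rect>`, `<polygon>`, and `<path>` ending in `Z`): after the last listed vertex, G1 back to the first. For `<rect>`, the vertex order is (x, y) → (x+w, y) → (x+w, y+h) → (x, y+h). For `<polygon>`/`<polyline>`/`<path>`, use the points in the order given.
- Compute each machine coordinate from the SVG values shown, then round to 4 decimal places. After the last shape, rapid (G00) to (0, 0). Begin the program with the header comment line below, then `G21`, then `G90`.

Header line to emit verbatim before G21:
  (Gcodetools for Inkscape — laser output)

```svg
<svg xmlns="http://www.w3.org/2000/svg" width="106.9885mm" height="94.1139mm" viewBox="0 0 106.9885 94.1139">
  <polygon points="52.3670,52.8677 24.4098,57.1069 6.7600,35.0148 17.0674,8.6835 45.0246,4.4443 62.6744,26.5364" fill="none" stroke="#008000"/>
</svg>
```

(Gcodetools for Inkscape — laser output)
G21
G90
G00 X52.3670 Y41.2462
M4 S421
G1 X24.4098 Y37.0070 F1723
G1 X6.7600 Y59.0991
G1 X17.0674 Y85.4304
G1 X45.0246 Y89.6696
G1 X62.6744 Y67.5775
G1 X52.3670 Y41.2462
M5
G00 X0.0000 Y0.0000

1 u = 1 mm; y_m = 94.1139 − y.

[1] `<polygon>` regular polygon, #008000→score S421 F1723: (52.3670,41.2462) → (24.4098,37.0070) → (6.7600,59.0991) → (17.0674,85.4304) → (45.0246,89.6696) → (62.6744,67.5775) → (52.3670,41.2462) (closed)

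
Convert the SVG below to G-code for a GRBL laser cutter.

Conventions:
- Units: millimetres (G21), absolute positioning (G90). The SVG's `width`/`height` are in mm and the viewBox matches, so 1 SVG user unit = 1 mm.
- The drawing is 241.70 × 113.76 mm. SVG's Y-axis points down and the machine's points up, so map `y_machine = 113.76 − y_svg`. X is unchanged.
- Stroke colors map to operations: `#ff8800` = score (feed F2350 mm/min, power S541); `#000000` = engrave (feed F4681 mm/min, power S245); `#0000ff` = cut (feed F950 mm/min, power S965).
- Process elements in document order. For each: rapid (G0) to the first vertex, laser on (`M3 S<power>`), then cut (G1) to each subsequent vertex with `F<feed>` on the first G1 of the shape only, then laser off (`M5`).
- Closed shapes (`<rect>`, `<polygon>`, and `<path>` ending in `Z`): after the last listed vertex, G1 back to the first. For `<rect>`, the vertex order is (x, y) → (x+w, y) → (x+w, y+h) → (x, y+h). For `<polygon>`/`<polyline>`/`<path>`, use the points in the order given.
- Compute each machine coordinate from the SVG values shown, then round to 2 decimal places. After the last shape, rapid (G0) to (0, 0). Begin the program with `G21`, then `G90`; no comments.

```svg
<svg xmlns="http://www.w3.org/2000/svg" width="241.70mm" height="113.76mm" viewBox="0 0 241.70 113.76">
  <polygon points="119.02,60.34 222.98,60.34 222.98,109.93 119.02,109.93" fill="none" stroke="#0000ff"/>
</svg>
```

G21
G90
G0 X119.02 Y53.42
M3 S965
G1 X222.98 Y53.42 F950
G1 X222.98 Y3.83
G1 X119.02 Y3.83
G1 X119.02 Y53.42
M5
G0 X0.00 Y0.00

Since the viewBox matches the mm dimensions, user units are millimetres directly. The only transform is the Y-flip y_m = 113.76 − y_svg.

Shape 1 is a rectangle drawn with `<polygon>`. Its stroke #0000ff means cut at S965, F950. After flipping Y the toolpath is (119.02,53.42) → (222.98,53.42) → (222.98,3.83) → (119.02,3.83) → (119.02,53.42), returning to the start.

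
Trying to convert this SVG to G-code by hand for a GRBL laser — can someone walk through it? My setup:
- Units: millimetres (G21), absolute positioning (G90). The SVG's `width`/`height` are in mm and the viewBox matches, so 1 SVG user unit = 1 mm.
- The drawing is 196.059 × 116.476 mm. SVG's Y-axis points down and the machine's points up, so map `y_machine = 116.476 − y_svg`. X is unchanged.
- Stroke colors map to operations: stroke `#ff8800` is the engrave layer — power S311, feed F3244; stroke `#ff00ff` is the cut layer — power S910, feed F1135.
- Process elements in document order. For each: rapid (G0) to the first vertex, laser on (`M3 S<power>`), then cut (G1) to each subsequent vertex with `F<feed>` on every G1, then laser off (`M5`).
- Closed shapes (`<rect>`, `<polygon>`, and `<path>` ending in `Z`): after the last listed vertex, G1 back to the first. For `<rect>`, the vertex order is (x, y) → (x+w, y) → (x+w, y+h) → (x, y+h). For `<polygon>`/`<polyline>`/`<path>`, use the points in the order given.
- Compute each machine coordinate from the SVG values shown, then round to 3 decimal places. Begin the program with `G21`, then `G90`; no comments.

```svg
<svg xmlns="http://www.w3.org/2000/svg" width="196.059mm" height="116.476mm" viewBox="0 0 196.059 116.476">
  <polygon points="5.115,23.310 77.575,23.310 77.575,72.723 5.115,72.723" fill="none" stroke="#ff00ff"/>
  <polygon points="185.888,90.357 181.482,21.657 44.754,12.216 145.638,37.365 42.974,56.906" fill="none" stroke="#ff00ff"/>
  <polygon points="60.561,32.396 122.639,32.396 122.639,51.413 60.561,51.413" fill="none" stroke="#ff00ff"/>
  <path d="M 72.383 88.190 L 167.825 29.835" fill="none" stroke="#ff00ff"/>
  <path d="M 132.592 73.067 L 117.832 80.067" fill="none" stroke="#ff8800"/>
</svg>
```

1 u = 1 mm; y_m = 116.476 − y.

[1] `<polygon>` rectangle, #ff00ff→cut S910 F1135: (5.115,93.166) → (77.575,93.166) → (77.575,43.753) → (5.115,43.753) → (5.115,93.166) (closed)

[2] `<polygon>` closed polygon, #ff00ff→cut S910 F1135: (185.888,26.119) → (181.482,94.819) → (44.754,104.260) → (145.638,79.111) → (42.974,59.570) → (185.888,26.119) (closed)

[3] `<polygon>` rectangle, #ff00ff→cut S910 F1135: (60.561,84.080) → (122.639,84.080) → (122.639,65.063) → (60.561,65.063) → (60.561,84.080) (closed)

[4] `<path>` line segment, #ff00ff→cut S910 F1135: (72.383,28.286) → (167.825,86.641)

[5] `<path>` line segment, #ff8800→engrave S311 F3244: (132.592,43.409) → (117.832,36.409)

G21
G90
G0 X5.115 Y93.166
M3 S910
G1 X77.575 Y93.166 F1135
G1 X77.575 Y43.753 F1135
G1 X5.115 Y43.753 F1135
G1 X5.115 Y93.166 F1135
M5
G0 X185.888 Y26.119
M3 S910
G1 X181.482 Y94.819 F1135
G1 X44.754 Y104.260 F1135
G1 X145.638 Y79.111 F1135
G1 X42.974 Y59.570 F1135
G1 X185.888 Y26.119 F1135
M5
G0 X60.561 Y84.080
M3 S910
G1 X122.639 Y84.080 F1135
G1 X122.639 Y65.063 F1135
G1 X60.561 Y65.063 F1135
G1 X60.561 Y84.080 F1135
M5
G0 X72.383 Y28.286
M3 S910
G1 X167.825 Y86.641 F1135
M5
G0 X132.592 Y43.409
M3 S311
G1 X117.832 Y36.409 F3244
M5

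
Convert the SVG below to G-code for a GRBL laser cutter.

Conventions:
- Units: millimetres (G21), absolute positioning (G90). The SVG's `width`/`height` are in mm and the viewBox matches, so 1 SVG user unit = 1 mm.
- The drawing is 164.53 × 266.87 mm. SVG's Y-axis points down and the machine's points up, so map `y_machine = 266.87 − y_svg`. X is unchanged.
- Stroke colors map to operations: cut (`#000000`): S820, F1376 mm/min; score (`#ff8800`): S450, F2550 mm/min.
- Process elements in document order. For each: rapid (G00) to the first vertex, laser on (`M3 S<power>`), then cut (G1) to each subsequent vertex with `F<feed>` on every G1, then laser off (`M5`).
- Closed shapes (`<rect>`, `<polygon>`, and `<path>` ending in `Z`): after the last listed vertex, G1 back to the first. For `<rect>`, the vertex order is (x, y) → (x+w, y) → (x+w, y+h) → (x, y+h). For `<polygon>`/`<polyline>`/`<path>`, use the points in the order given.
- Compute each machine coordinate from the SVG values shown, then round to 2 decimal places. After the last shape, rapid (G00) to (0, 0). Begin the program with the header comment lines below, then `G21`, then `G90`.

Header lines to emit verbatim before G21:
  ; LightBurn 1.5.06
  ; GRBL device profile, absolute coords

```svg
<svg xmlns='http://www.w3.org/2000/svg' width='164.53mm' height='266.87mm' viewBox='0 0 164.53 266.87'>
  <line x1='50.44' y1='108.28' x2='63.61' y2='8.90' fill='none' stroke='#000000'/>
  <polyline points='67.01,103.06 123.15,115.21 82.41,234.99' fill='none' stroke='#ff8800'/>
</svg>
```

viewBox `0 0 164.53 266.87` with mm width/height → 1 unit = 1 mm. Flip: y_m = 266.87 − y_svg.

**Shape 1** — `<line>` line segment, stroke `#000000` → cut (S820, F1376). Machine vertices: (50.44,158.59) → (63.61,257.97). Open path.

**Shape 2** — `<polyline>` open polyline, stroke `#ff8800` → score (S450, F2550). Machine vertices: (67.01,163.81) → (123.15,151.66) → (82.41,31.88). Open path.

; LightBurn 1.5.06
; GRBL device profile, absolute coords
G21
G90
G00 X50.44 Y158.59
M3 S820
G1 X63.61 Y257.97 F1376
M5
G00 X67.01 Y163.81
M3 S450
G1 X123.15 Y151.66 F2550
G1 X82.41 Y31.88 F2550
M5
G00 X0.00 Y0.00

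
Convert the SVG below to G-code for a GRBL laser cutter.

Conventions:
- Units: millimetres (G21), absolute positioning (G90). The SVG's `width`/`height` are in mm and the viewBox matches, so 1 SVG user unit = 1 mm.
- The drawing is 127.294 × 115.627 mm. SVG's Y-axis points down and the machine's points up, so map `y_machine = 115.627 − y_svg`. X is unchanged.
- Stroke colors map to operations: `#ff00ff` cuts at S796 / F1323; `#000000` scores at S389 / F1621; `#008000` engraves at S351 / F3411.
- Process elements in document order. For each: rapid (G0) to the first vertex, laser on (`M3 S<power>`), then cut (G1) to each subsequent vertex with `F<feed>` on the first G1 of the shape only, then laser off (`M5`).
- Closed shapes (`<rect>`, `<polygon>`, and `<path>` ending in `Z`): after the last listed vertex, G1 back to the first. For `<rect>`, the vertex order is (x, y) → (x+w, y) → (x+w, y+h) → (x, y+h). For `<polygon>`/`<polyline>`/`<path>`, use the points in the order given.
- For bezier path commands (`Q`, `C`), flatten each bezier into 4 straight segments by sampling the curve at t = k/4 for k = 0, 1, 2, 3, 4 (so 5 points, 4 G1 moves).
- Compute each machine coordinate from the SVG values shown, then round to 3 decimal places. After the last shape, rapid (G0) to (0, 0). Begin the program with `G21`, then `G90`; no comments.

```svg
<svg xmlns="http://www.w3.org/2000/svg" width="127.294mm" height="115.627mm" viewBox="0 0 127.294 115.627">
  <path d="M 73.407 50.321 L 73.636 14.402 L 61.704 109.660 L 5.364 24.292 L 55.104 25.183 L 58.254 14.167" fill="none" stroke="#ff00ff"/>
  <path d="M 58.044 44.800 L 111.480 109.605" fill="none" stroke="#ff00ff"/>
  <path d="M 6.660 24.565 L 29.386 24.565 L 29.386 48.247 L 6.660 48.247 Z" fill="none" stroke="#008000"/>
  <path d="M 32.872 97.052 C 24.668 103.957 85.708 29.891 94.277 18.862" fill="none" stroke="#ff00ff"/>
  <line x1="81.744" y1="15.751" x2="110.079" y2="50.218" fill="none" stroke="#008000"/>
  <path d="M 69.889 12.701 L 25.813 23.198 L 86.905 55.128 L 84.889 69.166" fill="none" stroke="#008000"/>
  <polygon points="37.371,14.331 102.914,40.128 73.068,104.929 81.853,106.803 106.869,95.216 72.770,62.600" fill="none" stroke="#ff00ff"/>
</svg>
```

viewBox `0 0 127.294 115.627` with mm width/height → 1 unit = 1 mm. Flip: y_m = 115.627 − y_svg.

**Shape 1** — `<path>` open polyline, stroke `#ff00ff` → cut (S796, F1323). Machine vertices: (73.407,65.306) → (73.636,101.225) → (61.704,5.967) → (5.364,91.335) → (55.104,90.444) → (58.254,101.460). Open path.

**Shape 2** — `<path>` line segment, stroke `#ff00ff` → cut (S796, F1323). Machine vertices: (58.044,70.827) → (111.480,6.022). Open path.

**Shape 3** — `<path>` rectangle, stroke `#008000` → engrave (S351, F3411). Machine vertices: (6.660,91.062) → (29.386,91.062) → (29.386,67.380) → (6.660,67.380) → (6.660,91.062). Closed: final G1 returns to the first vertex.

**Shape 4** — `<path>` cubic bezier, stroke `#ff00ff` → cut (S796, F1323). Control points (SVG): P0=(32.872,97.052), P1=(24.668,103.957), P2=(85.708,29.891), P3=(94.277,18.862); sampled at t=k/4. Machine vertices: (32.872,18.575) → (37.800,26.328) → (57.285,50.945) → (79.914,78.924) → (94.277,96.765). Open path.

**Shape 5** — `<line>` line segment, stroke `#008000` → engrave (S351, F3411). Machine vertices: (81.744,99.876) → (110.079,65.409). Open path.

**Shape 6** — `<path>` open polyline, stroke `#008000` → engrave (S351, F3411). Machine vertices: (69.889,102.926) → (25.813,92.429) → (86.905,60.499) → (84.889,46.461). Open path.

**Shape 7** — `<polygon>` closed polygon, stroke `#ff00ff` → cut (S796, F1323). Machine vertices: (37.371,101.296) → (102.914,75.499) → (73.068,10.698) → (81.853,8.824) → (106.869,20.411) → (72.770,53.027) → (37.371,101.296). Closed: final G1 returns to the first vertex.

G21
G90
G0 X73.407 Y65.306
M3 S796
G1 X73.636 Y101.225 F1323
G1 X61.704 Y5.967
G1 X5.364 Y91.335
G1 X55.104 Y90.444
G1 X58.254 Y101.460
M5
G0 X58.044 Y70.827
M3 S796
G1 X111.480 Y6.022 F1323
M5
G0 X6.660 Y91.062
M3 S351
G1 X29.386 Y91.062 F3411
G1 X29.386 Y67.380
G1 X6.660 Y67.380
G1 X6.660 Y91.062
M5
G0 X32.872 Y18.575
M3 S796
G1 X37.800 Y26.328 F1323
G1 X57.285 Y50.945
G1 X79.914 Y78.924
G1 X94.277 Y96.765
M5
G0 X81.744 Y99.876
M3 S351
G1 X110.079 Y65.409 F3411
M5
G0 X69.889 Y102.926
M3 S351
G1 X25.813 Y92.429 F3411
G1 X86.905 Y60.499
G1 X84.889 Y46.461
M5
G0 X37.371 Y101.296
M3 S796
G1 X102.914 Y75.499 F1323
G1 X73.068 Y10.698
G1 X81.853 Y8.824
G1 X106.869 Y20.411
G1 X72.770 Y53.027
G1 X37.371 Y101.296
M5
G0 X0.000 Y0.000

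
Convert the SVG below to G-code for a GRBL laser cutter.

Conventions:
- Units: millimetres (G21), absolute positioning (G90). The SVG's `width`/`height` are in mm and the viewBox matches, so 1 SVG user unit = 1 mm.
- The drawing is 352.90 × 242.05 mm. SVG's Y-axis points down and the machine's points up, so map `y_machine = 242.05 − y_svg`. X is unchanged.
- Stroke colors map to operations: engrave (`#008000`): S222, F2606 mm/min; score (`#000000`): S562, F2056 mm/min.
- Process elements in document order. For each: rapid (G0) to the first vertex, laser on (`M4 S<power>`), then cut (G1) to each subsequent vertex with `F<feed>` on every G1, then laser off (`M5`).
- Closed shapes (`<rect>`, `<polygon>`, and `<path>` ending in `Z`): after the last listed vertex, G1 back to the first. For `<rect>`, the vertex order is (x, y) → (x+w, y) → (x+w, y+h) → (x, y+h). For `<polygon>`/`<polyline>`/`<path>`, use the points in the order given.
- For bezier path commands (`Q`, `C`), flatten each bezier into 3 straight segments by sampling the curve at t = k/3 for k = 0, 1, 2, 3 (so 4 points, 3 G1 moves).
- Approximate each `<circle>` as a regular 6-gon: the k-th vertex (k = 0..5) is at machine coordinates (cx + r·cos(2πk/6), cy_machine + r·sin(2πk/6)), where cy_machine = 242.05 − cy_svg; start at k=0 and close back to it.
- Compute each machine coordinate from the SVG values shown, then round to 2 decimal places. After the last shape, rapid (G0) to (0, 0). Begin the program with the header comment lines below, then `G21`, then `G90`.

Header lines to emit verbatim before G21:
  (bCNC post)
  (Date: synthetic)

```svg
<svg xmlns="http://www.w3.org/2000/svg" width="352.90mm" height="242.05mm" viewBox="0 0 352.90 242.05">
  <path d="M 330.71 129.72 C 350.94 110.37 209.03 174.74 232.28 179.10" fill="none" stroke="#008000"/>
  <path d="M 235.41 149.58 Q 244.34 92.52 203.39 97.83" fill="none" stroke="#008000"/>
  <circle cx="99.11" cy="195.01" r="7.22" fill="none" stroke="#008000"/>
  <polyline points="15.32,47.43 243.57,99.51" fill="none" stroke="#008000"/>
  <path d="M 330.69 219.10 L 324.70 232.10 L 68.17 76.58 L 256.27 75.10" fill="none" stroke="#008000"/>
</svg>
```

(bCNC post)
(Date: synthetic)
G21
G90
G0 X330.71 Y112.33
M4 S222
G1 X309.02 Y109.10 F2606
G1 X251.96 Y81.99 F2606
G1 X232.28 Y62.95 F2606
M5
G0 X235.41 Y92.47
M4 S222
G1 X235.82 Y123.58 F2606
G1 X225.15 Y140.83 F2606
G1 X203.39 Y144.22 F2606
M5
G0 X106.33 Y47.04
M4 S222
G1 X102.72 Y53.29 F2606
G1 X95.50 Y53.29 F2606
G1 X91.89 Y47.04 F2606
G1 X95.50 Y40.79 F2606
G1 X102.72 Y40.79 F2606
G1 X106.33 Y47.04 F2606
M5
G0 X15.32 Y194.62
M4 S222
G1 X243.57 Y142.54 F2606
M5
G0 X330.69 Y22.95
M4 S222
G1 X324.70 Y9.95 F2606
G1 X68.17 Y165.47 F2606
G1 X256.27 Y166.95 F2606
M5
G0 X0.00 Y0.00

Since the viewBox matches the mm dimensions, user units are millimetres directly. The only transform is the Y-flip y_m = 242.05 − y_svg.

Shape 1 is a cubic bezier drawn with `<path>`. Its stroke #008000 means engrave at S222, F2606. After flipping Y the toolpath is (330.71,112.33) → (309.02,109.10) → (251.96,81.99) → (232.28,62.95).

Shape 2 is a quadratic bezier drawn with `<path>`. Its stroke #008000 means engrave at S222, F2606. After flipping Y the toolpath is (235.41,92.47) → (235.82,123.58) → (225.15,140.83) → (203.39,144.22).

Shape 3 is a circle drawn with `<circle>`. Its stroke #008000 means engrave at S222, F2606. After flipping Y the toolpath is (106.33,47.04) → (102.72,53.29) → (95.50,53.29) → (91.89,47.04) → (95.50,40.79) → (102.72,40.79) → (106.33,47.04), returning to the start.

Shape 4 is a line segment drawn with `<polyline>`. Its stroke #008000 means engrave at S222, F2606. After flipping Y the toolpath is (15.32,194.62) → (243.57,142.54).

Shape 5 is a open polyline drawn with `<path>`. Its stroke #008000 means engrave at S222, F2606. After flipping Y the toolpath is (330.69,22.95) → (324.70,9.95) → (68.17,165.47) → (256.27,166.95).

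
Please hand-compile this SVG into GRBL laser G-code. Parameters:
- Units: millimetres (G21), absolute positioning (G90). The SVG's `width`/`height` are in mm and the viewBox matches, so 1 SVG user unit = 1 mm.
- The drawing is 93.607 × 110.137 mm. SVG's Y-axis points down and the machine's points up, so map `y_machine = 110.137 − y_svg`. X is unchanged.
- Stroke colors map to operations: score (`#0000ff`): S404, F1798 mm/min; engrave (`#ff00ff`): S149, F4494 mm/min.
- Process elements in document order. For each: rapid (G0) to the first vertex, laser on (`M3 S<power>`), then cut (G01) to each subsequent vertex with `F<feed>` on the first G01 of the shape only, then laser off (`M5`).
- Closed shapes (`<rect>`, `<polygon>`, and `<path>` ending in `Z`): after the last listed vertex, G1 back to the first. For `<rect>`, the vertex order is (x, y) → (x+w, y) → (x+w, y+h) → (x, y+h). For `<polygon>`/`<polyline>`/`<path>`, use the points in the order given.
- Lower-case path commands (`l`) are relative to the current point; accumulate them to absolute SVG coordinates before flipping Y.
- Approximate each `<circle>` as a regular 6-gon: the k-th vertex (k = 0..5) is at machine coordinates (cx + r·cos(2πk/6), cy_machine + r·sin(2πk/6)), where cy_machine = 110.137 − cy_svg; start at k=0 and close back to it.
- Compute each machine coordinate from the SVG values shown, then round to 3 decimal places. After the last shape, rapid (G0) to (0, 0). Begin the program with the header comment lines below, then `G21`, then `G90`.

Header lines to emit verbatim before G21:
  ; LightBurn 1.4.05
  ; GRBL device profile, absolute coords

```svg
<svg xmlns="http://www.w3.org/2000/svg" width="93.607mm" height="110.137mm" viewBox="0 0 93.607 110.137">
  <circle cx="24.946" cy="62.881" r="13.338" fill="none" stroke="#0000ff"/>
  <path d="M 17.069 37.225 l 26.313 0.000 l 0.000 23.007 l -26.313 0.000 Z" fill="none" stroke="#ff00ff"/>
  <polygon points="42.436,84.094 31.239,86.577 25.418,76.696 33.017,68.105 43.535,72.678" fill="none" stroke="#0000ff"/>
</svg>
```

; LightBurn 1.4.05
; GRBL device profile, absolute coords
G21
G90
G0 X38.284 Y47.256
M3 S404
G01 X31.615 Y58.807 F1798
G01 X18.277 Y58.807
G01 X11.608 Y47.256
G01 X18.277 Y35.705
G01 X31.615 Y35.705
G01 X38.284 Y47.256
M5
G0 X17.069 Y72.912
M3 S149
G01 X43.382 Y72.912 F4494
G01 X43.382 Y49.905
G01 X17.069 Y49.905
G01 X17.069 Y72.912
M5
G0 X42.436 Y26.043
M3 S404
G01 X31.239 Y23.560 F1798
G01 X25.418 Y33.441
G01 X33.017 Y42.032
G01 X43.535 Y37.459
G01 X42.436 Y26.043
M5
G0 X0.000 Y0.000

Since the viewBox matches the mm dimensions, user units are millimetres directly. The only transform is the Y-flip y_m = 110.137 − y_svg.

Shape 1 is a circle drawn with `<circle>`. Its stroke #0000ff means score at S404, F1798. After flipping Y the toolpath is (38.284,47.256) → (31.615,58.807) → (18.277,58.807) → (11.608,47.256) → (18.277,35.705) → (31.615,35.705) → (38.284,47.256), returning to the start.

Shape 2 is a rectangle drawn with `<path>`. Its stroke #ff00ff means engrave at S149, F4494. After flipping Y the toolpath is (17.069,72.912) → (43.382,72.912) → (43.382,49.905) → (17.069,49.905) → (17.069,72.912), returning to the start.

Shape 3 is a regular polygon drawn with `<polygon>`. Its stroke #0000ff means score at S404, F1798. After flipping Y the toolpath is (42.436,26.043) → (31.239,23.560) → (25.418,33.441) → (33.017,42.032) → (43.535,37.459) → (42.436,26.043), returning to the start.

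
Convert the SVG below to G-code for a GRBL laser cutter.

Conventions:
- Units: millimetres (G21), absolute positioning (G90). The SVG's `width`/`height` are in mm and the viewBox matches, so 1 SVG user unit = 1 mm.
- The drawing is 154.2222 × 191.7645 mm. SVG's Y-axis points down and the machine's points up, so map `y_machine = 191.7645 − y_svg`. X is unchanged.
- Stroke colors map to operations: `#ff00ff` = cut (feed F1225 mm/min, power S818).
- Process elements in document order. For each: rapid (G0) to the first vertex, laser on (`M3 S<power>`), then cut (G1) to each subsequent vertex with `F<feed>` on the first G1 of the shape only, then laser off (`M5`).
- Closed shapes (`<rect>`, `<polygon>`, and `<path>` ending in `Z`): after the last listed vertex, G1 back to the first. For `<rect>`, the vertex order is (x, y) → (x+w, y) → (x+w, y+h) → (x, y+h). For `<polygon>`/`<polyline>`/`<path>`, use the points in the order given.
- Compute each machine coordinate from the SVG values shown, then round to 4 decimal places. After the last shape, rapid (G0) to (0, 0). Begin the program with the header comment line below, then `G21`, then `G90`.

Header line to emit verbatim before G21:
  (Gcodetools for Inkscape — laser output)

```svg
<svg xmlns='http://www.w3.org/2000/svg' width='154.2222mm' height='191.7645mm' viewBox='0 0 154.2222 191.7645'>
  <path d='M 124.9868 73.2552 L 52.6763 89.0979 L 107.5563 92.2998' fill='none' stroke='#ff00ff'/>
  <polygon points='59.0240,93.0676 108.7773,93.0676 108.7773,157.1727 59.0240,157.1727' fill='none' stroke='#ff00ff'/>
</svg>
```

1 u = 1 mm; y_m = 191.7645 − y.

[1] `<path>` open polyline, #ff00ff→cut S818 F1225: (124.9868,118.5093) → (52.6763,102.6666) → (107.5563,99.4647)

[2] `<polygon>` rectangle, #ff00ff→cut S818 F1225: (59.0240,98.6969) → (108.7773,98.6969) → (108.7773,34.5918) → (59.0240,34.5918) → (59.0240,98.6969) (closed)

(Gcodetools for Inkscape — laser output)
G21
G90
G0 X124.9868 Y118.5093
M3 S818
G1 X52.6763 Y102.6666 F1225
G1 X107.5563 Y99.4647
M5
G0 X59.0240 Y98.6969
M3 S818
G1 X108.7773 Y98.6969 F1225
G1 X108.7773 Y34.5918
G1 X59.0240 Y34.5918
G1 X59.0240 Y98.6969
M5
G0 X0.0000 Y0.0000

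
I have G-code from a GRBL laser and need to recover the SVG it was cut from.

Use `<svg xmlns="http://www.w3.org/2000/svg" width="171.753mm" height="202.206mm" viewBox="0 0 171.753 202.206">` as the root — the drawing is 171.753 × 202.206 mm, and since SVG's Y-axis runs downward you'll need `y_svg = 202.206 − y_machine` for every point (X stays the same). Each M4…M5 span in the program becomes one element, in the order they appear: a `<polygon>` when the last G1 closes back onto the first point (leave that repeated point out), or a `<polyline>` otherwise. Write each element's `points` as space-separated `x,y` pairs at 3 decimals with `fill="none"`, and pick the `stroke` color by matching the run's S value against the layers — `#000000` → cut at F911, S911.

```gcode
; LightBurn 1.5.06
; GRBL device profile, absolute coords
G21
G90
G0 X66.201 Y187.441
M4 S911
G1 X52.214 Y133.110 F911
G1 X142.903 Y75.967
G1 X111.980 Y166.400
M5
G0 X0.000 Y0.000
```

Each laser-on run becomes one SVG element. Flip Y back into SVG space with y_svg = 202.206 − y_machine. Every run uses S911, so all elements get stroke `#000000` (cut).

Run 1: The run is open, so emit a `<polyline>` with points (Y-flipped): 66.201,14.765 52.214,69.096 142.903,126.239 111.980,35.806.

<svg xmlns="http://www.w3.org/2000/svg" width="171.753mm" height="202.206mm" viewBox="0 0 171.753 202.206">
  <polyline points="66.201,14.765 52.214,69.096 142.903,126.239 111.980,35.806" fill="none" stroke="#000000"/>
</svg>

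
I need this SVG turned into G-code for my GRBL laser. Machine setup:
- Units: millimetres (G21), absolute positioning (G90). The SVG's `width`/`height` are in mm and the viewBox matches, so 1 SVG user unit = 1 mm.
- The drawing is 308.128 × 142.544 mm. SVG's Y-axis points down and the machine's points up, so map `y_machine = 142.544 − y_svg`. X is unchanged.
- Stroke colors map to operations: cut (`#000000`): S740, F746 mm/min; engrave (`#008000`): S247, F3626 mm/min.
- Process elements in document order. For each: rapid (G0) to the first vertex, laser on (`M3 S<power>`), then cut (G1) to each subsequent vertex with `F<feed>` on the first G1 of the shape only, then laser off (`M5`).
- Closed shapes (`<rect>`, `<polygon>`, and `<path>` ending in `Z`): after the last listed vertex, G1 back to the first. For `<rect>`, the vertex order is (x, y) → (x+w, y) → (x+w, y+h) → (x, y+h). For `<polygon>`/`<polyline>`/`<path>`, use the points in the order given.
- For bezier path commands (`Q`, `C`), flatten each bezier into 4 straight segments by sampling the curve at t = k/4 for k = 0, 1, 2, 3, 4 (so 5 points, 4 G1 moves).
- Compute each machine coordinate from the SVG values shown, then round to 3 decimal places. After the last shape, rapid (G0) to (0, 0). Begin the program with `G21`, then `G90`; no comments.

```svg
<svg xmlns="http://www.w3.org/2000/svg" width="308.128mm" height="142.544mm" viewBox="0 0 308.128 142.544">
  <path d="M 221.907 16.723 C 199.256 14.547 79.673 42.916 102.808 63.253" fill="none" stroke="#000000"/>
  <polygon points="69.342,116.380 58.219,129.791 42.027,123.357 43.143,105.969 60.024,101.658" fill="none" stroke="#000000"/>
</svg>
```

Since the viewBox matches the mm dimensions, user units are millimetres directly. The only transform is the Y-flip y_m = 142.544 − y_svg.

Shape 1 is a cubic bezier drawn with `<path>`. Its stroke #000000 means cut at S740, F746. After flipping Y the toolpath is (221.907,125.821) → (190.489,122.329) → (145.188,110.998) → (108.472,95.447) → (102.808,79.291).

Shape 2 is a regular polygon drawn with `<polygon>`. Its stroke #000000 means cut at S740, F746. After flipping Y the toolpath is (69.342,26.164) → (58.219,12.753) → (42.027,19.187) → (43.143,36.575) → (60.024,40.886) → (69.342,26.164), returning to the start.

G21
G90
G0 X221.907 Y125.821
M3 S740
G1 X190.489 Y122.329 F746
G1 X145.188 Y110.998
G1 X108.472 Y95.447
G1 X102.808 Y79.291
M5
G0 X69.342 Y26.164
M3 S740
G1 X58.219 Y12.753 F746
G1 X42.027 Y19.187
G1 X43.143 Y36.575
G1 X60.024 Y40.886
G1 X69.342 Y26.164
M5
G0 X0.000 Y0.000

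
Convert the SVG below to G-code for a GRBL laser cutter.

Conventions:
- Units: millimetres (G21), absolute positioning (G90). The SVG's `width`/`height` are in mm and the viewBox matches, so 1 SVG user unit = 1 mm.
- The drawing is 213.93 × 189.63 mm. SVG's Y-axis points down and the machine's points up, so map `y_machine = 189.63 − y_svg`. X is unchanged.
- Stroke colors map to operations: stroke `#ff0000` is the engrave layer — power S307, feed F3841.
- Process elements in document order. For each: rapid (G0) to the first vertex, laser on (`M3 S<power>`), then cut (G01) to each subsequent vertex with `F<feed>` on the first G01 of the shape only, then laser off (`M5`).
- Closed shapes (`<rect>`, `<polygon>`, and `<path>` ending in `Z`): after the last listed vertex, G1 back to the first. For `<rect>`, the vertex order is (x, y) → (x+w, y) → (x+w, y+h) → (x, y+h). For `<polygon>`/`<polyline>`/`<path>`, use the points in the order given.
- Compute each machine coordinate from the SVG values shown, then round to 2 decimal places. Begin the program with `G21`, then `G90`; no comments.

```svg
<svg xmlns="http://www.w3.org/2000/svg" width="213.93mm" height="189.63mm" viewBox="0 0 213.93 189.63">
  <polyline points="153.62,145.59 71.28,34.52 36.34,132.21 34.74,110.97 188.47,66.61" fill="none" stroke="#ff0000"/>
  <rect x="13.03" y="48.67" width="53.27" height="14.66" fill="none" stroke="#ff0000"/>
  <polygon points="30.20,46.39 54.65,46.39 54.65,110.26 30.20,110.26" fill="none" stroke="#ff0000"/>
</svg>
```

Since the viewBox matches the mm dimensions, user units are millimetres directly. The only transform is the Y-flip y_m = 189.63 − y_svg.

Shape 1 is a open polyline drawn with `<polyline>`. Its stroke #ff0000 means engrave at S307, F3841. After flipping Y the toolpath is (153.62,44.04) → (71.28,155.11) → (36.34,57.42) → (34.74,78.66) → (188.47,123.02).

Shape 2 is a rectangle drawn with `<rect>`. Its stroke #ff0000 means engrave at S307, F3841. After flipping Y the toolpath is (13.03,140.96) → (66.30,140.96) → (66.30,126.30) → (13.03,126.30) → (13.03,140.96), returning to the start.

Shape 3 is a rectangle drawn with `<polygon>`. Its stroke #ff0000 means engrave at S307, F3841. After flipping Y the toolpath is (30.20,143.24) → (54.65,143.24) → (54.65,79.37) → (30.20,79.37) → (30.20,143.24), returning to the start.

G21
G90
G0 X153.62 Y44.04
M3 S307
G01 X71.28 Y155.11 F3841
G01 X36.34 Y57.42
G01 X34.74 Y78.66
G01 X188.47 Y123.02
M5
G0 X13.03 Y140.96
M3 S307
G01 X66.30 Y140.96 F3841
G01 X66.30 Y126.30
G01 X13.03 Y126.30
G01 X13.03 Y140.96
M5
G0 X30.20 Y143.24
M3 S307
G01 X54.65 Y143.24 F3841
G01 X54.65 Y79.37
G01 X30.20 Y79.37
G01 X30.20 Y143.24
M5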